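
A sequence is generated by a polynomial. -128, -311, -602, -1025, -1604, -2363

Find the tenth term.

-183, -291, -423, -579, -759
-108, -132, -156, -180
-24, -24, -24
The third differences are constant (-24).
-180 − 24 = -204;  -759 − 204 = -963;  -2363 − 963 = -3326
-204 − 24 = -228;  -963 − 228 = -1191;  -3326 − 1191 = -4517
-228 − 24 = -252;  -1191 − 252 = -1443;  -4517 − 1443 = -5960
-252 − 24 = -276;  -1443 − 276 = -1719;  -5960 − 1719 = -7679

-7679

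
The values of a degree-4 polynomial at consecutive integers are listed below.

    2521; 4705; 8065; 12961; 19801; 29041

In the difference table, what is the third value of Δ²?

1944

First differences: 2184, 3360, 4896, 6840, 9240
Second differences: 1176, 1536, 1944, 2400
Third differences: 360, 408, 456
Fourth differences: 48, 48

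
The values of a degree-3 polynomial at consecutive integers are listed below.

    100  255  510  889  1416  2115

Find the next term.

3010

Δ: 155, 255, 379, 527, 699
Δ²: 100, 124, 148, 172
Δ³: 24, 24, 24
Third differences constant at 24.
172 + 24 = 196;  699 + 196 = 895;  2115 + 895 = 3010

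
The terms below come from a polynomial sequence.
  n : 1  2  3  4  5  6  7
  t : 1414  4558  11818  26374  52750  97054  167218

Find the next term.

Δ: 3144  7260  14556  26376  44304  70164
Δ²: 4116  7296  11820  17928  25860
Δ³: 3180  4524  6108  7932
Δ⁴: 1344  1584  1824
Δ⁵: 240  240
The fifth differences are constant (240).
1824 + 240 = 2064;  7932 + 2064 = 9996;  25860 + 9996 = 35856;  70164 + 35856 = 106020;  167218 + 106020 = 273238

273238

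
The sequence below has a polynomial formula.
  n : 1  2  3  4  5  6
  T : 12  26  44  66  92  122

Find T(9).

236

First differences: 14 , 18 , 22 , 26 , 30
Second differences: 4 , 4 , 4 , 4
Constant second difference = 4, so extend:
30 + 4 = 34;  122 + 34 = 156
34 + 4 = 38;  156 + 38 = 194
38 + 4 = 42;  194 + 42 = 236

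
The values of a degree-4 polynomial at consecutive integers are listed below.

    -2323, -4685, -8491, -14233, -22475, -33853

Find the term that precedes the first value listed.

-985

-2362  -3806  -5742  -8242  -11378
-1444  -1936  -2500  -3136
-492  -564  -636
-72  -72
The fourth differences are constant at -72.
Work back: -492 + 72 = -420;  -1444 + 420 = -1024;  -2362 + 1024 = -1338;  -2323 + 1338 = -985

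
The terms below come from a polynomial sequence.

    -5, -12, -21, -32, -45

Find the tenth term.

-140

D1: -7  -9  -11  -13
D2: -2  -2  -2
Constant second difference = -2, so extend:
-13 − 2 = -15;  -45 − 15 = -60
-15 − 2 = -17;  -60 − 17 = -77
-17 − 2 = -19;  -77 − 19 = -96
-19 − 2 = -21;  -96 − 21 = -117
-21 − 2 = -23;  -117 − 23 = -140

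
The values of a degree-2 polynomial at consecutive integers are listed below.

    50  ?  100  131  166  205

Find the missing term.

Using the last 4 terms:
D1: 31, 35, 39
D2: 4, 4
Constant second difference = 4.
Extend backward: 31 − 4 = 27;  100 − 27 = 73

73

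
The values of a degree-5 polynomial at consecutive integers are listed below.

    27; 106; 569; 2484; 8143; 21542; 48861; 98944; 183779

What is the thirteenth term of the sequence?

D1: 79, 463, 1915, 5659, 13399, 27319, 50083, 84835
D2: 384, 1452, 3744, 7740, 13920, 22764, 34752
D3: 1068, 2292, 3996, 6180, 8844, 11988
D4: 1224, 1704, 2184, 2664, 3144
D5: 480, 480, 480, 480
Constant fifth difference = 480, so extend:
3144 + 480 = 3624;  11988 + 3624 = 15612;  34752 + 15612 = 50364;  84835 + 50364 = 135199;  183779 + 135199 = 318978
3624 + 480 = 4104;  15612 + 4104 = 19716;  50364 + 19716 = 70080;  135199 + 70080 = 205279;  318978 + 205279 = 524257
4104 + 480 = 4584;  19716 + 4584 = 24300;  70080 + 24300 = 94380;  205279 + 94380 = 299659;  524257 + 299659 = 823916
4584 + 480 = 5064;  24300 + 5064 = 29364;  94380 + 29364 = 123744;  299659 + 123744 = 423403;  823916 + 423403 = 1247319

1247319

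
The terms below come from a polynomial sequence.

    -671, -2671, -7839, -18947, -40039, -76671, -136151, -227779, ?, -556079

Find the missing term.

-363087

Using the first 8 terms:
Δ: -2000, -5168, -11108, -21092, -36632, -59480, -91628
Δ²: -3168, -5940, -9984, -15540, -22848, -32148
Δ³: -2772, -4044, -5556, -7308, -9300
Δ⁴: -1272, -1512, -1752, -1992
Δ⁵: -240, -240, -240
Constant fifth difference = -240.
Extend forward: -1992 − 240 = -2232;  -9300 − 2232 = -11532;  -32148 − 11532 = -43680;  -91628 − 43680 = -135308;  -227779 − 135308 = -363087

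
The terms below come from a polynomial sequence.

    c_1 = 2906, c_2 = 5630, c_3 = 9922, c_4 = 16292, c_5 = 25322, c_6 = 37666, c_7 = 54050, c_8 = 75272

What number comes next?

Δ: 2724  4292  6370  9030  12344  16384  21222
Δ²: 1568  2078  2660  3314  4040  4838
Δ³: 510  582  654  726  798
Δ⁴: 72  72  72  72
Fourth differences constant at 72.
798 + 72 = 870;  4838 + 870 = 5708;  21222 + 5708 = 26930;  75272 + 26930 = 102202

102202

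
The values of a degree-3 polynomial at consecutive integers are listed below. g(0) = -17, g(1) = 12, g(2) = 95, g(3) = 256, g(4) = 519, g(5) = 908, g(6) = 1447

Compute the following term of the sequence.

Δ: 29, 83, 161, 263, 389, 539
Δ²: 54, 78, 102, 126, 150
Δ³: 24, 24, 24, 24
Third differences constant at 24.
150 + 24 = 174;  539 + 174 = 713;  1447 + 713 = 2160

2160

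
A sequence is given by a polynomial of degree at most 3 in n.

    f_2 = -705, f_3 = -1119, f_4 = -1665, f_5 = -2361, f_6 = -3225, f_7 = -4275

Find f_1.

-405

Δ: -414, -546, -696, -864, -1050
Δ²: -132, -150, -168, -186
Δ³: -18, -18, -18
The third differences are constant at -18.
Work back: -132 + 18 = -114;  -414 + 114 = -300;  -705 + 300 = -405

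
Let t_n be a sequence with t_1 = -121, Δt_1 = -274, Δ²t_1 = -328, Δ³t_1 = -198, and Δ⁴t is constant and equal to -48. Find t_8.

Build the table forward from the leading diagonal:
Fourth differences: -48  -48  -48  -48  -48  -48  -48  -48
Third differences: -198  -246  -294  -342  -390  -438  -486  -534
Second differences: -328  -526  -772  -1066  -1408  -1798  -2236  -2722
First differences: -274  -602  -1128  -1900  -2966  -4374  -6172  -8408
t: -121  -395  -997  -2125  -4025  -6991  -11365  -17537

-17537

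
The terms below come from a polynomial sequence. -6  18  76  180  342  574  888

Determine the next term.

1296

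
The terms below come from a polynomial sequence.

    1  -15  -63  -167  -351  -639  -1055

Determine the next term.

Δ: -16  -48  -104  -184  -288  -416
Δ²: -32  -56  -80  -104  -128
Δ³: -24  -24  -24  -24
The third differences are constant (-24).
-128 − 24 = -152;  -416 − 152 = -568;  -1055 − 568 = -1623

-1623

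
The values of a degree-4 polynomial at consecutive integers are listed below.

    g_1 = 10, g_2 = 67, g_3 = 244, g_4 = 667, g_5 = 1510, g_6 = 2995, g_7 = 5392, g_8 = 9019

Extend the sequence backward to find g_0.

-5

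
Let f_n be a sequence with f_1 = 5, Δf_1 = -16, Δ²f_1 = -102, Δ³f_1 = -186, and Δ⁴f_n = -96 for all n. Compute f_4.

-535

Build the table forward from the leading diagonal:
D4: -96  -96  -96  -96
D3: -186  -282  -378  -474
D2: -102  -288  -570  -948
D1: -16  -118  -406  -976
f: 5  -11  -129  -535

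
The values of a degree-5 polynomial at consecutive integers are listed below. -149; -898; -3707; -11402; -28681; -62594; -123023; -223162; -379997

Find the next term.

-614786

First differences: -749, -2809, -7695, -17279, -33913, -60429, -100139, -156835
Second differences: -2060, -4886, -9584, -16634, -26516, -39710, -56696
Third differences: -2826, -4698, -7050, -9882, -13194, -16986
Fourth differences: -1872, -2352, -2832, -3312, -3792
Fifth differences: -480, -480, -480, -480
Fifth differences constant at -480.
-3792 − 480 = -4272;  -16986 − 4272 = -21258;  -56696 − 21258 = -77954;  -156835 − 77954 = -234789;  -379997 − 234789 = -614786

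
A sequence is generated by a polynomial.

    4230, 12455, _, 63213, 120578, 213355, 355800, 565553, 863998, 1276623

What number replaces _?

30028

Using the last 7 terms:
First differences: 57365, 92777, 142445, 209753, 298445, 412625
Second differences: 35412, 49668, 67308, 88692, 114180
Third differences: 14256, 17640, 21384, 25488
Fourth differences: 3384, 3744, 4104
Fifth differences: 360, 360
Constant fifth difference = 360.
Extend backward: 3384 − 360 = 3024;  14256 − 3024 = 11232;  35412 − 11232 = 24180;  57365 − 24180 = 33185;  63213 − 33185 = 30028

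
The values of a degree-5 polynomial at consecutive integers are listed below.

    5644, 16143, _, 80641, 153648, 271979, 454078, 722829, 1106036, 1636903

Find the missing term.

Using the last 7 terms:
First differences: 73007  118331  182099  268751  383207  530867
Second differences: 45324  63768  86652  114456  147660
Third differences: 18444  22884  27804  33204
Fourth differences: 4440  4920  5400
Fifth differences: 480  480
Constant fifth difference = 480.
Extend backward: 4440 − 480 = 3960;  18444 − 3960 = 14484;  45324 − 14484 = 30840;  73007 − 30840 = 42167;  80641 − 42167 = 38474

38474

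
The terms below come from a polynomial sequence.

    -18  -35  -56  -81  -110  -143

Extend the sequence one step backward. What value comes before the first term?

First differences: -17  -21  -25  -29  -33
Second differences: -4  -4  -4  -4
The second differences are constant at -4.
Work back: -17 + 4 = -13;  -18 + 13 = -5

-5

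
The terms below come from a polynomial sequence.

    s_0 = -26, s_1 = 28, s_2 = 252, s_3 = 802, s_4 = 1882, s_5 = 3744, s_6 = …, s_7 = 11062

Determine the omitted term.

Using the first 6 terms:
First differences: 54, 224, 550, 1080, 1862
Second differences: 170, 326, 530, 782
Third differences: 156, 204, 252
Fourth differences: 48, 48
Constant fourth difference = 48.
Extend forward: 252 + 48 = 300;  782 + 300 = 1082;  1862 + 1082 = 2944;  3744 + 2944 = 6688

6688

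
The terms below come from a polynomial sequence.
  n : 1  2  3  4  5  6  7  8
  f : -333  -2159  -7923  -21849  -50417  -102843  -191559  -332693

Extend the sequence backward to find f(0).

3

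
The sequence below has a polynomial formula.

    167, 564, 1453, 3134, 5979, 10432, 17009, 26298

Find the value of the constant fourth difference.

Δ: 397, 889, 1681, 2845, 4453, 6577, 9289
Δ²: 492, 792, 1164, 1608, 2124, 2712
Δ³: 300, 372, 444, 516, 588
Δ⁴: 72, 72, 72, 72

72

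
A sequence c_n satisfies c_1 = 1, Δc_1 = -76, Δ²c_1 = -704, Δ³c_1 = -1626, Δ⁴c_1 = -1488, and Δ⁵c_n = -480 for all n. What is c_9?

-242415

Build the table forward from the leading diagonal:
Fifth differences: -480, -480, -480, -480, -480, -480, -480, -480, -480
Fourth differences: -1488, -1968, -2448, -2928, -3408, -3888, -4368, -4848, -5328
Third differences: -1626, -3114, -5082, -7530, -10458, -13866, -17754, -22122, -26970
Second differences: -704, -2330, -5444, -10526, -18056, -28514, -42380, -60134, -82256
First differences: -76, -780, -3110, -8554, -19080, -37136, -65650, -108030, -168164
c: 1, -75, -855, -3965, -12519, -31599, -68735, -134385, -242415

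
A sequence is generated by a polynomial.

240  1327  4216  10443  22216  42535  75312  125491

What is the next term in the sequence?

199168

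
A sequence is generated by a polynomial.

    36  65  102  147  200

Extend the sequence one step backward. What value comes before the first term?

First differences: 29  37  45  53
Second differences: 8  8  8
The second differences are constant at 8.
Work back: 29 − 8 = 21;  36 − 21 = 15

15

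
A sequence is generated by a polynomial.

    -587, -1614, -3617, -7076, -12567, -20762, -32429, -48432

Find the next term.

-69731

Δ: -1027, -2003, -3459, -5491, -8195, -11667, -16003
Δ²: -976, -1456, -2032, -2704, -3472, -4336
Δ³: -480, -576, -672, -768, -864
Δ⁴: -96, -96, -96, -96
Constant fourth difference = -96, so extend:
-864 − 96 = -960;  -4336 − 960 = -5296;  -16003 − 5296 = -21299;  -48432 − 21299 = -69731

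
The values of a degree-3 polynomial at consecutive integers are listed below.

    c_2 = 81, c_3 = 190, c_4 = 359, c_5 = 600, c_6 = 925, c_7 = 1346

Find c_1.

First differences: 109  169  241  325  421
Second differences: 60  72  84  96
Third differences: 12  12  12
The third differences are constant at 12.
Work back: 60 − 12 = 48;  109 − 48 = 61;  81 − 61 = 20

20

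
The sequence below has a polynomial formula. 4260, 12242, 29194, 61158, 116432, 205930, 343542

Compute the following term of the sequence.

546494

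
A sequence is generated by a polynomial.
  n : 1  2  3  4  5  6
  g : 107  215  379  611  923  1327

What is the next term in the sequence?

1835

First differences: 108, 164, 232, 312, 404
Second differences: 56, 68, 80, 92
Third differences: 12, 12, 12
Constant third difference = 12, so extend:
92 + 12 = 104;  404 + 104 = 508;  1327 + 508 = 1835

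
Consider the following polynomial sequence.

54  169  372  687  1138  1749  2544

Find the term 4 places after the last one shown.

8044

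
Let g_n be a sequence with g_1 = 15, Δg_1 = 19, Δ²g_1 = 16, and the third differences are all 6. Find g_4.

Build the table forward from the leading diagonal:
Δ³: 6, 6, 6, 6
Δ²: 16, 22, 28, 34
Δ: 19, 35, 57, 85
g: 15, 34, 69, 126

126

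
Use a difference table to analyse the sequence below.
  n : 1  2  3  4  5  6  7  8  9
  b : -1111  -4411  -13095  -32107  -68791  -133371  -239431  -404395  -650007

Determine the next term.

-1002811

-3300, -8684, -19012, -36684, -64580, -106060, -164964, -245612
-5384, -10328, -17672, -27896, -41480, -58904, -80648
-4944, -7344, -10224, -13584, -17424, -21744
-2400, -2880, -3360, -3840, -4320
-480, -480, -480, -480
Constant fifth difference = -480, so extend:
-4320 − 480 = -4800;  -21744 − 4800 = -26544;  -80648 − 26544 = -107192;  -245612 − 107192 = -352804;  -650007 − 352804 = -1002811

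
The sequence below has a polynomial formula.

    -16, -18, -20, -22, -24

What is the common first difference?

D1: -2, -2, -2, -2

-2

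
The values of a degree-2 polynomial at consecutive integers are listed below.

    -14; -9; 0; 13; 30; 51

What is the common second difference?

D1: 5, 9, 13, 17, 21
D2: 4, 4, 4, 4

4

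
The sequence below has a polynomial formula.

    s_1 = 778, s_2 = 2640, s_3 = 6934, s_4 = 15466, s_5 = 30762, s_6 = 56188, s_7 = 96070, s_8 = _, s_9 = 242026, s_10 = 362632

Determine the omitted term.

Using the first 7 terms:
D1: 1862, 4294, 8532, 15296, 25426, 39882
D2: 2432, 4238, 6764, 10130, 14456
D3: 1806, 2526, 3366, 4326
D4: 720, 840, 960
D5: 120, 120
Constant fifth difference = 120.
Extend forward: 960 + 120 = 1080;  4326 + 1080 = 5406;  14456 + 5406 = 19862;  39882 + 19862 = 59744;  96070 + 59744 = 155814

155814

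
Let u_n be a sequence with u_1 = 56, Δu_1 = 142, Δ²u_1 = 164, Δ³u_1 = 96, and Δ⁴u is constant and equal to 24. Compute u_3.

504

Build the table forward from the leading diagonal:
D4: 24, 24, 24
D3: 96, 120, 144
D2: 164, 260, 380
D1: 142, 306, 566
u: 56, 198, 504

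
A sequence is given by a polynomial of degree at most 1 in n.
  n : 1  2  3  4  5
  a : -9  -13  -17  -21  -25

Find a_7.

-33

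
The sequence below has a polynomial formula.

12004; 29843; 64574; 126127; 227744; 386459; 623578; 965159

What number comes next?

First differences: 17839, 34731, 61553, 101617, 158715, 237119, 341581
Second differences: 16892, 26822, 40064, 57098, 78404, 104462
Third differences: 9930, 13242, 17034, 21306, 26058
Fourth differences: 3312, 3792, 4272, 4752
Fifth differences: 480, 480, 480
Constant fifth difference = 480, so extend:
4752 + 480 = 5232;  26058 + 5232 = 31290;  104462 + 31290 = 135752;  341581 + 135752 = 477333;  965159 + 477333 = 1442492

1442492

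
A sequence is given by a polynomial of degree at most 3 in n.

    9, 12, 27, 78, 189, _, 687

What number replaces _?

384

Using the first 5 terms:
3, 15, 51, 111
12, 36, 60
24, 24
Constant third difference = 24.
Extend forward: 60 + 24 = 84;  111 + 84 = 195;  189 + 195 = 384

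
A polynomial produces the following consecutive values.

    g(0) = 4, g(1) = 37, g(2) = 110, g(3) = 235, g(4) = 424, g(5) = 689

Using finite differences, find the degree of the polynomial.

First differences: 33, 73, 125, 189, 265
Second differences: 40, 52, 64, 76
Third differences: 12, 12, 12
The third differences are constant, so the polynomial has degree 3.

3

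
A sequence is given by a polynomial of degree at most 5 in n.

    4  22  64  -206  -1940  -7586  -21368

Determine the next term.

-49766

Δ: 18 , 42 , -270 , -1734 , -5646 , -13782
Δ²: 24 , -312 , -1464 , -3912 , -8136
Δ³: -336 , -1152 , -2448 , -4224
Δ⁴: -816 , -1296 , -1776
Δ⁵: -480 , -480
Fifth differences constant at -480.
-1776 − 480 = -2256;  -4224 − 2256 = -6480;  -8136 − 6480 = -14616;  -13782 − 14616 = -28398;  -21368 − 28398 = -49766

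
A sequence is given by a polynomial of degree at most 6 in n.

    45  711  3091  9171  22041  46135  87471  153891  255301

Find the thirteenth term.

D1: 666  2380  6080  12870  24094  41336  66420  101410
D2: 1714  3700  6790  11224  17242  25084  34990
D3: 1986  3090  4434  6018  7842  9906
D4: 1104  1344  1584  1824  2064
D5: 240  240  240  240
Fifth differences constant at 240.
2064 + 240 = 2304;  9906 + 2304 = 12210;  34990 + 12210 = 47200;  101410 + 47200 = 148610;  255301 + 148610 = 403911
2304 + 240 = 2544;  12210 + 2544 = 14754;  47200 + 14754 = 61954;  148610 + 61954 = 210564;  403911 + 210564 = 614475
2544 + 240 = 2784;  14754 + 2784 = 17538;  61954 + 17538 = 79492;  210564 + 79492 = 290056;  614475 + 290056 = 904531
2784 + 240 = 3024;  17538 + 3024 = 20562;  79492 + 20562 = 100054;  290056 + 100054 = 390110;  904531 + 390110 = 1294641

1294641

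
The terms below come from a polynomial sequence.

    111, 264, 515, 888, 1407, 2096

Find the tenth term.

153, 251, 373, 519, 689
98, 122, 146, 170
24, 24, 24
Third differences constant at 24.
170 + 24 = 194;  689 + 194 = 883;  2096 + 883 = 2979
194 + 24 = 218;  883 + 218 = 1101;  2979 + 1101 = 4080
218 + 24 = 242;  1101 + 242 = 1343;  4080 + 1343 = 5423
242 + 24 = 266;  1343 + 266 = 1609;  5423 + 1609 = 7032

7032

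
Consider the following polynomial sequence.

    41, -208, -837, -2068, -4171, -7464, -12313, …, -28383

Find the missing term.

-19132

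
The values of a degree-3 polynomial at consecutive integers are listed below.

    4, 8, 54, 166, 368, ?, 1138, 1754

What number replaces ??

684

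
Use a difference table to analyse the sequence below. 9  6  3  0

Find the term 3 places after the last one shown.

D1: -3, -3, -3
First differences constant at -3.
0 − 3 = -3
-3 − 3 = -6
-6 − 3 = -9

-9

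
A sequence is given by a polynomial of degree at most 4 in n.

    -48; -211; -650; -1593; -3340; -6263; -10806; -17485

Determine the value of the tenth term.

D1: -163  -439  -943  -1747  -2923  -4543  -6679
D2: -276  -504  -804  -1176  -1620  -2136
D3: -228  -300  -372  -444  -516
D4: -72  -72  -72  -72
Constant fourth difference = -72, so extend:
-516 − 72 = -588;  -2136 − 588 = -2724;  -6679 − 2724 = -9403;  -17485 − 9403 = -26888
-588 − 72 = -660;  -2724 − 660 = -3384;  -9403 − 3384 = -12787;  -26888 − 12787 = -39675

-39675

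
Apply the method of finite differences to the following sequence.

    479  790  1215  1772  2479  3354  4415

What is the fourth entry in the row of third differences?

18

Δ: 311, 425, 557, 707, 875, 1061
Δ²: 114, 132, 150, 168, 186
Δ³: 18, 18, 18, 18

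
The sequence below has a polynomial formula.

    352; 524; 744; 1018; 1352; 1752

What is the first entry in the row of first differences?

172

First differences: 172, 220, 274, 334, 400
Second differences: 48, 54, 60, 66
Third differences: 6, 6, 6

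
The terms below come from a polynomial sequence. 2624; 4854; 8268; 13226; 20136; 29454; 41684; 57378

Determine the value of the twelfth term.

167514

D1: 2230  3414  4958  6910  9318  12230  15694
D2: 1184  1544  1952  2408  2912  3464
D3: 360  408  456  504  552
D4: 48  48  48  48
Fourth differences constant at 48.
552 + 48 = 600;  3464 + 600 = 4064;  15694 + 4064 = 19758;  57378 + 19758 = 77136
600 + 48 = 648;  4064 + 648 = 4712;  19758 + 4712 = 24470;  77136 + 24470 = 101606
648 + 48 = 696;  4712 + 696 = 5408;  24470 + 5408 = 29878;  101606 + 29878 = 131484
696 + 48 = 744;  5408 + 744 = 6152;  29878 + 6152 = 36030;  131484 + 36030 = 167514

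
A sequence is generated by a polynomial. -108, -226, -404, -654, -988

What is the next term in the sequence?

-1418

Δ: -118, -178, -250, -334
Δ²: -60, -72, -84
Δ³: -12, -12
Third differences constant at -12.
-84 − 12 = -96;  -334 − 96 = -430;  -988 − 430 = -1418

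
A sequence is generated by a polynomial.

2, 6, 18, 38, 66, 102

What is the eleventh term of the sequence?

402

Δ: 4  12  20  28  36
Δ²: 8  8  8  8
Constant second difference = 8, so extend:
36 + 8 = 44;  102 + 44 = 146
44 + 8 = 52;  146 + 52 = 198
52 + 8 = 60;  198 + 60 = 258
60 + 8 = 68;  258 + 68 = 326
68 + 8 = 76;  326 + 76 = 402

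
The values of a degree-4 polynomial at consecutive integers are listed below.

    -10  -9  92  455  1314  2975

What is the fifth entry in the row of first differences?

Δ: 1, 101, 363, 859, 1661
Δ²: 100, 262, 496, 802
Δ³: 162, 234, 306
Δ⁴: 72, 72

1661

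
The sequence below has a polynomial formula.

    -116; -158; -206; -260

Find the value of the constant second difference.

-6

Δ: -42, -48, -54
Δ²: -6, -6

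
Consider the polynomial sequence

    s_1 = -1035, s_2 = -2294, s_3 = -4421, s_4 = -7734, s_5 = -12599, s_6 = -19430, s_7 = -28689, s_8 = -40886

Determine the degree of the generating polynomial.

4

First differences: -1259, -2127, -3313, -4865, -6831, -9259, -12197
Second differences: -868, -1186, -1552, -1966, -2428, -2938
Third differences: -318, -366, -414, -462, -510
Fourth differences: -48, -48, -48, -48
The fourth differences are constant, so the polynomial has degree 4.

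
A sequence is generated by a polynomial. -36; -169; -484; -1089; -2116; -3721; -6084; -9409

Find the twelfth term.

Δ: -133  -315  -605  -1027  -1605  -2363  -3325
Δ²: -182  -290  -422  -578  -758  -962
Δ³: -108  -132  -156  -180  -204
Δ⁴: -24  -24  -24  -24
Constant fourth difference = -24, so extend:
-204 − 24 = -228;  -962 − 228 = -1190;  -3325 − 1190 = -4515;  -9409 − 4515 = -13924
-228 − 24 = -252;  -1190 − 252 = -1442;  -4515 − 1442 = -5957;  -13924 − 5957 = -19881
-252 − 24 = -276;  -1442 − 276 = -1718;  -5957 − 1718 = -7675;  -19881 − 7675 = -27556
-276 − 24 = -300;  -1718 − 300 = -2018;  -7675 − 2018 = -9693;  -27556 − 9693 = -37249

-37249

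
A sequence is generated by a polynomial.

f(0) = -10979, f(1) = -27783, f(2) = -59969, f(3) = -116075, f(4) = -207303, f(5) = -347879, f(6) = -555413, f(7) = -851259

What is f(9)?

-1814183

First differences: -16804 , -32186 , -56106 , -91228 , -140576 , -207534 , -295846
Second differences: -15382 , -23920 , -35122 , -49348 , -66958 , -88312
Third differences: -8538 , -11202 , -14226 , -17610 , -21354
Fourth differences: -2664 , -3024 , -3384 , -3744
Fifth differences: -360 , -360 , -360
Constant fifth difference = -360, so extend:
-3744 − 360 = -4104;  -21354 − 4104 = -25458;  -88312 − 25458 = -113770;  -295846 − 113770 = -409616;  -851259 − 409616 = -1260875
-4104 − 360 = -4464;  -25458 − 4464 = -29922;  -113770 − 29922 = -143692;  -409616 − 143692 = -553308;  -1260875 − 553308 = -1814183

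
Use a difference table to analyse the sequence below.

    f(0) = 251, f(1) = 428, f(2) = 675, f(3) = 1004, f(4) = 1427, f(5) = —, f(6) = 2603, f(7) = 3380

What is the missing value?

1956

Using the first 5 terms:
D1: 177  247  329  423
D2: 70  82  94
D3: 12  12
Constant third difference = 12.
Extend forward: 94 + 12 = 106;  423 + 106 = 529;  1427 + 529 = 1956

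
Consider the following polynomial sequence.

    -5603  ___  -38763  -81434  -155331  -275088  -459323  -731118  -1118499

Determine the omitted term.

-16188

Using the last 7 terms:
Δ: -42671  -73897  -119757  -184235  -271795  -387381
Δ²: -31226  -45860  -64478  -87560  -115586
Δ³: -14634  -18618  -23082  -28026
Δ⁴: -3984  -4464  -4944
Δ⁵: -480  -480
Constant fifth difference = -480.
Extend backward: -3984 + 480 = -3504;  -14634 + 3504 = -11130;  -31226 + 11130 = -20096;  -42671 + 20096 = -22575;  -38763 + 22575 = -16188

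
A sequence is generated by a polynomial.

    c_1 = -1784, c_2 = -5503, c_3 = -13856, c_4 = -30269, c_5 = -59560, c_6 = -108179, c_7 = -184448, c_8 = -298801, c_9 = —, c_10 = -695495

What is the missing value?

-464024

Using the first 8 terms:
First differences: -3719, -8353, -16413, -29291, -48619, -76269, -114353
Second differences: -4634, -8060, -12878, -19328, -27650, -38084
Third differences: -3426, -4818, -6450, -8322, -10434
Fourth differences: -1392, -1632, -1872, -2112
Fifth differences: -240, -240, -240
Constant fifth difference = -240.
Extend forward: -2112 − 240 = -2352;  -10434 − 2352 = -12786;  -38084 − 12786 = -50870;  -114353 − 50870 = -165223;  -298801 − 165223 = -464024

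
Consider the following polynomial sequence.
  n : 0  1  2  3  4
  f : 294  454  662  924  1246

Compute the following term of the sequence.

1634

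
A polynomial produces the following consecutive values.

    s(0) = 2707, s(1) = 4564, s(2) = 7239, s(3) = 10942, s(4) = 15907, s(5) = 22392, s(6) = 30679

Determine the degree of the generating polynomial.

4

1857, 2675, 3703, 4965, 6485, 8287
818, 1028, 1262, 1520, 1802
210, 234, 258, 282
24, 24, 24
The fourth differences are constant, so the polynomial has degree 4.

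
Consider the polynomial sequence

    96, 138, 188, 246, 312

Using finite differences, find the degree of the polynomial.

2

42, 50, 58, 66
8, 8, 8
The second differences are constant, so the polynomial has degree 2.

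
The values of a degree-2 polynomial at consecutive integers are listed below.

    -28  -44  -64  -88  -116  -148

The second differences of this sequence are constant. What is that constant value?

D1: -16, -20, -24, -28, -32
D2: -4, -4, -4, -4

-4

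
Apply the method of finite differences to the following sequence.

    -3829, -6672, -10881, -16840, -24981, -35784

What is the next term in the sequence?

First differences: -2843, -4209, -5959, -8141, -10803
Second differences: -1366, -1750, -2182, -2662
Third differences: -384, -432, -480
Fourth differences: -48, -48
The fourth differences are constant (-48).
-480 − 48 = -528;  -2662 − 528 = -3190;  -10803 − 3190 = -13993;  -35784 − 13993 = -49777

-49777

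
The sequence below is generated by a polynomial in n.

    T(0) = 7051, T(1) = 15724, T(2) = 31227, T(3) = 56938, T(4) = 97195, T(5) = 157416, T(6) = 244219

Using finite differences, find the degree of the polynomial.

5

8673, 15503, 25711, 40257, 60221, 86803
6830, 10208, 14546, 19964, 26582
3378, 4338, 5418, 6618
960, 1080, 1200
120, 120
The fifth differences are constant, so the polynomial has degree 5.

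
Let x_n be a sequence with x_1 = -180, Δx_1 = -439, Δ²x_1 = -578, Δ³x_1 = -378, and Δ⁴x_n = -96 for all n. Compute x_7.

-20484

Build the table forward from the leading diagonal:
Δ⁴: -96, -96, -96, -96, -96, -96, -96
Δ³: -378, -474, -570, -666, -762, -858, -954
Δ²: -578, -956, -1430, -2000, -2666, -3428, -4286
Δ: -439, -1017, -1973, -3403, -5403, -8069, -11497
x: -180, -619, -1636, -3609, -7012, -12415, -20484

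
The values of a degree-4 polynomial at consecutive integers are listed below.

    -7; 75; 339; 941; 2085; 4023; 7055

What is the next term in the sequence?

82, 264, 602, 1144, 1938, 3032
182, 338, 542, 794, 1094
156, 204, 252, 300
48, 48, 48
The fourth differences are constant (48).
300 + 48 = 348;  1094 + 348 = 1442;  3032 + 1442 = 4474;  7055 + 4474 = 11529

11529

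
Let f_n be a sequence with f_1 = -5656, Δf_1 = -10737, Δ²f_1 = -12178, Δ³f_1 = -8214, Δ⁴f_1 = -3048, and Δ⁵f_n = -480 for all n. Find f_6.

Build the table forward from the leading diagonal:
Fifth differences: -480, -480, -480, -480, -480, -480
Fourth differences: -3048, -3528, -4008, -4488, -4968, -5448
Third differences: -8214, -11262, -14790, -18798, -23286, -28254
Second differences: -12178, -20392, -31654, -46444, -65242, -88528
First differences: -10737, -22915, -43307, -74961, -121405, -186647
f: -5656, -16393, -39308, -82615, -157576, -278981

-278981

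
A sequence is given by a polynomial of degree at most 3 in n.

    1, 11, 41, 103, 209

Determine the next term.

371

First differences: 10, 30, 62, 106
Second differences: 20, 32, 44
Third differences: 12, 12
The third differences are constant (12).
44 + 12 = 56;  106 + 56 = 162;  209 + 162 = 371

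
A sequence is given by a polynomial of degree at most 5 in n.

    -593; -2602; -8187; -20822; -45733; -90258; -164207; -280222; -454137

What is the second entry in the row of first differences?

First differences: -2009, -5585, -12635, -24911, -44525, -73949, -116015, -173915
Second differences: -3576, -7050, -12276, -19614, -29424, -42066, -57900
Third differences: -3474, -5226, -7338, -9810, -12642, -15834
Fourth differences: -1752, -2112, -2472, -2832, -3192
Fifth differences: -360, -360, -360, -360

-5585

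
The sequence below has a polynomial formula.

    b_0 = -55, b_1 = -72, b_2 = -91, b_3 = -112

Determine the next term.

-135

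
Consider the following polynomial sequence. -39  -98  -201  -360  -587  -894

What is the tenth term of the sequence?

-3162

Δ: -59, -103, -159, -227, -307
Δ²: -44, -56, -68, -80
Δ³: -12, -12, -12
Constant third difference = -12, so extend:
-80 − 12 = -92;  -307 − 92 = -399;  -894 − 399 = -1293
-92 − 12 = -104;  -399 − 104 = -503;  -1293 − 503 = -1796
-104 − 12 = -116;  -503 − 116 = -619;  -1796 − 619 = -2415
-116 − 12 = -128;  -619 − 128 = -747;  -2415 − 747 = -3162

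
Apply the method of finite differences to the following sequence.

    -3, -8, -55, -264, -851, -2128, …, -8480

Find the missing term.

Using the first 6 terms:
Δ: -5, -47, -209, -587, -1277
Δ²: -42, -162, -378, -690
Δ³: -120, -216, -312
Δ⁴: -96, -96
Constant fourth difference = -96.
Extend forward: -312 − 96 = -408;  -690 − 408 = -1098;  -1277 − 1098 = -2375;  -2128 − 2375 = -4503

-4503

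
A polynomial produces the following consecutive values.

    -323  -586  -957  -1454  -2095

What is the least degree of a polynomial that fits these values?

Δ: -263, -371, -497, -641
Δ²: -108, -126, -144
Δ³: -18, -18
The third differences are constant, so the polynomial has degree 3.

3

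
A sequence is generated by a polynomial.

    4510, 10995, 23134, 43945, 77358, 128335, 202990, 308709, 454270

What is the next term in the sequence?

649963

D1: 6485  12139  20811  33413  50977  74655  105719  145561
D2: 5654  8672  12602  17564  23678  31064  39842
D3: 3018  3930  4962  6114  7386  8778
D4: 912  1032  1152  1272  1392
D5: 120  120  120  120
The fifth differences are constant (120).
1392 + 120 = 1512;  8778 + 1512 = 10290;  39842 + 10290 = 50132;  145561 + 50132 = 195693;  454270 + 195693 = 649963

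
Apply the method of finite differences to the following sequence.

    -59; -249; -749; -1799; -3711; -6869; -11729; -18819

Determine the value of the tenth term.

-42161

D1: -190, -500, -1050, -1912, -3158, -4860, -7090
D2: -310, -550, -862, -1246, -1702, -2230
D3: -240, -312, -384, -456, -528
D4: -72, -72, -72, -72
Fourth differences constant at -72.
-528 − 72 = -600;  -2230 − 600 = -2830;  -7090 − 2830 = -9920;  -18819 − 9920 = -28739
-600 − 72 = -672;  -2830 − 672 = -3502;  -9920 − 3502 = -13422;  -28739 − 13422 = -42161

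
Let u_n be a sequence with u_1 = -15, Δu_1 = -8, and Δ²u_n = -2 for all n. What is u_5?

-59

Build the table forward from the leading diagonal:
Δ²: -2, -2, -2, -2, -2
Δ: -8, -10, -12, -14, -16
u: -15, -23, -33, -45, -59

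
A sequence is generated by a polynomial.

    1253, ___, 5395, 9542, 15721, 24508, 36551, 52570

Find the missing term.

2776

Using the last 6 terms:
D1: 4147  6179  8787  12043  16019
D2: 2032  2608  3256  3976
D3: 576  648  720
D4: 72  72
Constant fourth difference = 72.
Extend backward: 576 − 72 = 504;  2032 − 504 = 1528;  4147 − 1528 = 2619;  5395 − 2619 = 2776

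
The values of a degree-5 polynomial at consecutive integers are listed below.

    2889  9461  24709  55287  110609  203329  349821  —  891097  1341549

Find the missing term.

Using the first 7 terms:
6572, 15248, 30578, 55322, 92720, 146492
8676, 15330, 24744, 37398, 53772
6654, 9414, 12654, 16374
2760, 3240, 3720
480, 480
Constant fifth difference = 480.
Extend forward: 3720 + 480 = 4200;  16374 + 4200 = 20574;  53772 + 20574 = 74346;  146492 + 74346 = 220838;  349821 + 220838 = 570659

570659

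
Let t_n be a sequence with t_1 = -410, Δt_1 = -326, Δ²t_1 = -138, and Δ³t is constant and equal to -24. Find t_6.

-3660

Build the table forward from the leading diagonal:
Third differences: -24  -24  -24  -24  -24  -24
Second differences: -138  -162  -186  -210  -234  -258
First differences: -326  -464  -626  -812  -1022  -1256
t: -410  -736  -1200  -1826  -2638  -3660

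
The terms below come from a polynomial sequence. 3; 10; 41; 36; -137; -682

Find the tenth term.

-13182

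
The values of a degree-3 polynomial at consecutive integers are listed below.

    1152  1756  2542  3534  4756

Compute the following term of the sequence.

6232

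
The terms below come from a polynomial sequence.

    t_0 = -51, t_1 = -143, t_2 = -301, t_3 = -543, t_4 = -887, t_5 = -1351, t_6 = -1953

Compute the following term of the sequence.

-2711

-92  -158  -242  -344  -464  -602
-66  -84  -102  -120  -138
-18  -18  -18  -18
Third differences constant at -18.
-138 − 18 = -156;  -602 − 156 = -758;  -1953 − 758 = -2711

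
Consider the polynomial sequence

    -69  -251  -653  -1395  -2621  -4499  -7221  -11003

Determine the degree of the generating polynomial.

Δ: -182, -402, -742, -1226, -1878, -2722, -3782
Δ²: -220, -340, -484, -652, -844, -1060
Δ³: -120, -144, -168, -192, -216
Δ⁴: -24, -24, -24, -24
The fourth differences are constant, so the polynomial has degree 4.

4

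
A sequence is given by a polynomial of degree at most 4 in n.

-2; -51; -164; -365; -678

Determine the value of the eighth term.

-2529

-49 , -113 , -201 , -313
-64 , -88 , -112
-24 , -24
The third differences are constant (-24).
-112 − 24 = -136;  -313 − 136 = -449;  -678 − 449 = -1127
-136 − 24 = -160;  -449 − 160 = -609;  -1127 − 609 = -1736
-160 − 24 = -184;  -609 − 184 = -793;  -1736 − 793 = -2529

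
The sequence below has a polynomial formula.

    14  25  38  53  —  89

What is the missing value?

Using the first 4 terms:
D1: 11, 13, 15
D2: 2, 2
Constant second difference = 2.
Extend forward: 15 + 2 = 17;  53 + 17 = 70

70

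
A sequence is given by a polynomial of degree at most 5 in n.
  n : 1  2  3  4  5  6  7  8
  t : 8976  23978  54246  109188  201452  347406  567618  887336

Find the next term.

1336968

First differences: 15002 , 30268 , 54942 , 92264 , 145954 , 220212 , 319718
Second differences: 15266 , 24674 , 37322 , 53690 , 74258 , 99506
Third differences: 9408 , 12648 , 16368 , 20568 , 25248
Fourth differences: 3240 , 3720 , 4200 , 4680
Fifth differences: 480 , 480 , 480
The fifth differences are constant (480).
4680 + 480 = 5160;  25248 + 5160 = 30408;  99506 + 30408 = 129914;  319718 + 129914 = 449632;  887336 + 449632 = 1336968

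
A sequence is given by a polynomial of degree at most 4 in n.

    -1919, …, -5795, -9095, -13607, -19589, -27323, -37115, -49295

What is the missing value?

Using the last 7 terms:
Δ: -3300, -4512, -5982, -7734, -9792, -12180
Δ²: -1212, -1470, -1752, -2058, -2388
Δ³: -258, -282, -306, -330
Δ⁴: -24, -24, -24
Constant fourth difference = -24.
Extend backward: -258 + 24 = -234;  -1212 + 234 = -978;  -3300 + 978 = -2322;  -5795 + 2322 = -3473

-3473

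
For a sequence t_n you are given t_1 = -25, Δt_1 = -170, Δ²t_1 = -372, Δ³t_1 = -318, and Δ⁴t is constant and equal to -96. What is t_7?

Build the table forward from the leading diagonal:
Fourth differences: -96  -96  -96  -96  -96  -96  -96
Third differences: -318  -414  -510  -606  -702  -798  -894
Second differences: -372  -690  -1104  -1614  -2220  -2922  -3720
First differences: -170  -542  -1232  -2336  -3950  -6170  -9092
t: -25  -195  -737  -1969  -4305  -8255  -14425

-14425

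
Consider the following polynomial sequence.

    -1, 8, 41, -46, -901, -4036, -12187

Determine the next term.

D1: 9 , 33 , -87 , -855 , -3135 , -8151
D2: 24 , -120 , -768 , -2280 , -5016
D3: -144 , -648 , -1512 , -2736
D4: -504 , -864 , -1224
D5: -360 , -360
Constant fifth difference = -360, so extend:
-1224 − 360 = -1584;  -2736 − 1584 = -4320;  -5016 − 4320 = -9336;  -8151 − 9336 = -17487;  -12187 − 17487 = -29674

-29674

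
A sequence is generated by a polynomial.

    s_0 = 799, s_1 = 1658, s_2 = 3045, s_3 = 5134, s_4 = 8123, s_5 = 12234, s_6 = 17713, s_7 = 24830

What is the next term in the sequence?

33879

Δ: 859, 1387, 2089, 2989, 4111, 5479, 7117
Δ²: 528, 702, 900, 1122, 1368, 1638
Δ³: 174, 198, 222, 246, 270
Δ⁴: 24, 24, 24, 24
The fourth differences are constant (24).
270 + 24 = 294;  1638 + 294 = 1932;  7117 + 1932 = 9049;  24830 + 9049 = 33879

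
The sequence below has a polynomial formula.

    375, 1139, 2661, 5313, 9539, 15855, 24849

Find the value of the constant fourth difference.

72

D1: 764, 1522, 2652, 4226, 6316, 8994
D2: 758, 1130, 1574, 2090, 2678
D3: 372, 444, 516, 588
D4: 72, 72, 72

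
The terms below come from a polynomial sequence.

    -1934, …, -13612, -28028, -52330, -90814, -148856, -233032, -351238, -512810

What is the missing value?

-5746

Using the last 8 terms:
First differences: -14416  -24302  -38484  -58042  -84176  -118206  -161572
Second differences: -9886  -14182  -19558  -26134  -34030  -43366
Third differences: -4296  -5376  -6576  -7896  -9336
Fourth differences: -1080  -1200  -1320  -1440
Fifth differences: -120  -120  -120
Constant fifth difference = -120.
Extend backward: -1080 + 120 = -960;  -4296 + 960 = -3336;  -9886 + 3336 = -6550;  -14416 + 6550 = -7866;  -13612 + 7866 = -5746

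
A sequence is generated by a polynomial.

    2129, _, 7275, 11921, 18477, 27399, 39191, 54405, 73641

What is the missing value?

4131

Using the last 7 terms:
D1: 4646, 6556, 8922, 11792, 15214, 19236
D2: 1910, 2366, 2870, 3422, 4022
D3: 456, 504, 552, 600
D4: 48, 48, 48
Constant fourth difference = 48.
Extend backward: 456 − 48 = 408;  1910 − 408 = 1502;  4646 − 1502 = 3144;  7275 − 3144 = 4131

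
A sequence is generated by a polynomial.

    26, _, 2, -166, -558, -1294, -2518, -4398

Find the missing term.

42

Using the last 6 terms:
First differences: -168  -392  -736  -1224  -1880
Second differences: -224  -344  -488  -656
Third differences: -120  -144  -168
Fourth differences: -24  -24
Constant fourth difference = -24.
Extend backward: -120 + 24 = -96;  -224 + 96 = -128;  -168 + 128 = -40;  2 + 40 = 42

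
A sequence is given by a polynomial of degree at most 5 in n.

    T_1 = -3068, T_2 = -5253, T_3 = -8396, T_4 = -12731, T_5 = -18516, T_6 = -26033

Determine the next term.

-35588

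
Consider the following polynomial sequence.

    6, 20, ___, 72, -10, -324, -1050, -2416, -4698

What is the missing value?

Using the last 6 terms:
-82, -314, -726, -1366, -2282
-232, -412, -640, -916
-180, -228, -276
-48, -48
Constant fourth difference = -48.
Extend backward: -180 + 48 = -132;  -232 + 132 = -100;  -82 + 100 = 18;  72 − 18 = 54

54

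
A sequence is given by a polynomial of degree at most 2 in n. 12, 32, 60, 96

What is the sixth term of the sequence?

First differences: 20 , 28 , 36
Second differences: 8 , 8
Second differences constant at 8.
36 + 8 = 44;  96 + 44 = 140
44 + 8 = 52;  140 + 52 = 192

192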